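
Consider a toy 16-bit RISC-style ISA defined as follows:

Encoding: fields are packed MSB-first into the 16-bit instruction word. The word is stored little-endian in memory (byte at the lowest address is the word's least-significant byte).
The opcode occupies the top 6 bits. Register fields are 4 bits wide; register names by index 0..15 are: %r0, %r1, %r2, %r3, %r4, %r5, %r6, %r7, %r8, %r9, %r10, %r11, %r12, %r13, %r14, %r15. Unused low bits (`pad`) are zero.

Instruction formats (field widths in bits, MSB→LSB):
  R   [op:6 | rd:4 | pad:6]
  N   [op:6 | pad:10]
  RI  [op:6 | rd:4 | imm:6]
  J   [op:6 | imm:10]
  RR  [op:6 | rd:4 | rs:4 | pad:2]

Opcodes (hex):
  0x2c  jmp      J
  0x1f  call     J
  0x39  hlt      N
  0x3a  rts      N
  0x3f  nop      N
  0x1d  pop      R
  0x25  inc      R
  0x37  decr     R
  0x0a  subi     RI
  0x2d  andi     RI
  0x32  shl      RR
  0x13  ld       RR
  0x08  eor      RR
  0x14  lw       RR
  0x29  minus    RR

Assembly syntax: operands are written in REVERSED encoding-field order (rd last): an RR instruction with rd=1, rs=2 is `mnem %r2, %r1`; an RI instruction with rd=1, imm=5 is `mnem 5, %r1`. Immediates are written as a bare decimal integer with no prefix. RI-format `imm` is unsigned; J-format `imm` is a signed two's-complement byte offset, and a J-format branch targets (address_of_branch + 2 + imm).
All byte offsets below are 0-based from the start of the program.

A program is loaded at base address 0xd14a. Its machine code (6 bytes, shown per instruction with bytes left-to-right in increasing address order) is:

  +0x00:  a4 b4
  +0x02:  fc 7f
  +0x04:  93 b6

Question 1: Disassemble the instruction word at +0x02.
@+02  little-endian(fc 7f) = 0x7ffc
  op=0x7ffc>>10=0x1f ⇒ call (J)
  [9:0] imm=1020 (s10→-4) = -4

call -4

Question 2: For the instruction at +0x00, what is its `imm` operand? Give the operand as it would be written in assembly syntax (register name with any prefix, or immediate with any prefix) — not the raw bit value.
off 0x00: read a4 b4 as little → 0xb4a4
  op=0xb4a4>>10=0x2d ⇒ andi (RI)
  rd: (w>>6)&0xf=0x2 → %r2
  imm: (w>>0)&0x3f=0x24 → 36

36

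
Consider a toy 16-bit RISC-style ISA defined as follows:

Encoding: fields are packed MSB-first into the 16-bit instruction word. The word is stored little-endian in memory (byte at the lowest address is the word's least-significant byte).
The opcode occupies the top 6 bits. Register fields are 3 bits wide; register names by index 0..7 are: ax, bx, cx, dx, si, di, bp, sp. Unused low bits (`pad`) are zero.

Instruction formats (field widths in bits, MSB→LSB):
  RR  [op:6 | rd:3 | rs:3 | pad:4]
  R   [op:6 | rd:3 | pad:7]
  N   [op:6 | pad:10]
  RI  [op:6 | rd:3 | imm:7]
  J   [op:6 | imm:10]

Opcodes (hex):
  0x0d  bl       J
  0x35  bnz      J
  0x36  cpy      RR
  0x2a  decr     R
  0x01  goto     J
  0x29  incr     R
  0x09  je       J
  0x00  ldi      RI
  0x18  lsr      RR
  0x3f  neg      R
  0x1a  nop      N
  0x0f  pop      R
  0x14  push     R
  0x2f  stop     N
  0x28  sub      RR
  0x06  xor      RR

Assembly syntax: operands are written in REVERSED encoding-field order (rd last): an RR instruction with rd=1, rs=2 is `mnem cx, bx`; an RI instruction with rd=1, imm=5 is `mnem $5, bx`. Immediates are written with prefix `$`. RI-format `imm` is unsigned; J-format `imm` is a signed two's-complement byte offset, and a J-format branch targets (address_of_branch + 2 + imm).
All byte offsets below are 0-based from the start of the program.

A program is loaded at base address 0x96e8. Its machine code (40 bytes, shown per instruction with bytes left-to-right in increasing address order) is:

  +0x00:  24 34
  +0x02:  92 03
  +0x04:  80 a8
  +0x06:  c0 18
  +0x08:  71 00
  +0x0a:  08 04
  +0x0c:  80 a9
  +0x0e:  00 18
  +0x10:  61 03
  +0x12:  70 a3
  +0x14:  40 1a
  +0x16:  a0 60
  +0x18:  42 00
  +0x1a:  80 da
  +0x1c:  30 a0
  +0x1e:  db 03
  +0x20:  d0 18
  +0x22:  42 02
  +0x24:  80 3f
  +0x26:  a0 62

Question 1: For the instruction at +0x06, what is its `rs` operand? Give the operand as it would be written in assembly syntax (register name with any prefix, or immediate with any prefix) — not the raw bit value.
si

off 0x06: read c0 18 as little → 0x18c0
  opcode bits[15:10]=0x6: xor/RR
  [9:7] rd=1 = bx
  [6:4] rs=4 = si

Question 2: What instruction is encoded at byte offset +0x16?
[16] a0 60 → 0x60a0
  op=0x60a0>>10=0x18 ⇒ lsr (RR)
  rd@[9:7]=0x1 ⇒ bx
  rs@[6:4]=0x2 ⇒ cx

lsr cx, bx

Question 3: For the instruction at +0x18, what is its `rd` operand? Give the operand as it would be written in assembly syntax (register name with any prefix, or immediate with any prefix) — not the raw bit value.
ax

+0x18: 42 00 ⇒ word 0x0042 (little)
  opcode bits[15:10]=0x0: ldi/RI
  [9:7] rd=0 = ax
  [6:0] imm=66 = $66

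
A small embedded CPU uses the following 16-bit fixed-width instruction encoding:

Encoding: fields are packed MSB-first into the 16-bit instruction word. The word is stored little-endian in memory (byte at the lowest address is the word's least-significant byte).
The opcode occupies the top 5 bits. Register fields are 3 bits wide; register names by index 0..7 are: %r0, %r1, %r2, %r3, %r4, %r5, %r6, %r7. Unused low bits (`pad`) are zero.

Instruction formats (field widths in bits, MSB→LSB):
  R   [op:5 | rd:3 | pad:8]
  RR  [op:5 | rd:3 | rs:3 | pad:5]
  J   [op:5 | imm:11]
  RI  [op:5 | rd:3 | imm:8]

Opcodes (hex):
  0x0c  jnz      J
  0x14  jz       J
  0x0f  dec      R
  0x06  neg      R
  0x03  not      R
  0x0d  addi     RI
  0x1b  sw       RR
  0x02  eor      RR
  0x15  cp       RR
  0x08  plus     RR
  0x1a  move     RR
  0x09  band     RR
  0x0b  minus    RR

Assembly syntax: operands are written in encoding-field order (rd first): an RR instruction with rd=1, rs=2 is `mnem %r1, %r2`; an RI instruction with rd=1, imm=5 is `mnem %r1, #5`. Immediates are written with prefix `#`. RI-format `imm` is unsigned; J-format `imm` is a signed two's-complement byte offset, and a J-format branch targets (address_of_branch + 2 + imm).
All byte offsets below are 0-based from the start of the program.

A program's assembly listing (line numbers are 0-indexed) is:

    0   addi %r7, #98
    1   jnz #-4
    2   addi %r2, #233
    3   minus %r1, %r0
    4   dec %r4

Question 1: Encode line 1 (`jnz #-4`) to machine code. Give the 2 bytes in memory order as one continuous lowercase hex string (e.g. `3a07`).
1. jnz fields op=0xc:5|imm=-4:11 → word 67fch → fc 67

fc67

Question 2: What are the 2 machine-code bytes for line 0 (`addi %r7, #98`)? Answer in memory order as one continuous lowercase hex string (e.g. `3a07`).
L0: addi op=0xd:5|rd=7:3|imm=98:8 ⇒ 0x6f62 ⇒ little 62 6f

626f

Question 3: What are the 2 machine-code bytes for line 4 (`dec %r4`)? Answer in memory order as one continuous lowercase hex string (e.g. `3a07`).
line 4 (dec): pack op=0xf:5|rd=4:3|pad=0:8 = 0x7c00; little→ 00 7c

007c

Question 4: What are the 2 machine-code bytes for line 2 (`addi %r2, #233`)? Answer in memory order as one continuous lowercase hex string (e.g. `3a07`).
line 2 (addi): pack op=0xd:5|rd=2:3|imm=233:8 = 0x6ae9; little→ e9 6a

e96a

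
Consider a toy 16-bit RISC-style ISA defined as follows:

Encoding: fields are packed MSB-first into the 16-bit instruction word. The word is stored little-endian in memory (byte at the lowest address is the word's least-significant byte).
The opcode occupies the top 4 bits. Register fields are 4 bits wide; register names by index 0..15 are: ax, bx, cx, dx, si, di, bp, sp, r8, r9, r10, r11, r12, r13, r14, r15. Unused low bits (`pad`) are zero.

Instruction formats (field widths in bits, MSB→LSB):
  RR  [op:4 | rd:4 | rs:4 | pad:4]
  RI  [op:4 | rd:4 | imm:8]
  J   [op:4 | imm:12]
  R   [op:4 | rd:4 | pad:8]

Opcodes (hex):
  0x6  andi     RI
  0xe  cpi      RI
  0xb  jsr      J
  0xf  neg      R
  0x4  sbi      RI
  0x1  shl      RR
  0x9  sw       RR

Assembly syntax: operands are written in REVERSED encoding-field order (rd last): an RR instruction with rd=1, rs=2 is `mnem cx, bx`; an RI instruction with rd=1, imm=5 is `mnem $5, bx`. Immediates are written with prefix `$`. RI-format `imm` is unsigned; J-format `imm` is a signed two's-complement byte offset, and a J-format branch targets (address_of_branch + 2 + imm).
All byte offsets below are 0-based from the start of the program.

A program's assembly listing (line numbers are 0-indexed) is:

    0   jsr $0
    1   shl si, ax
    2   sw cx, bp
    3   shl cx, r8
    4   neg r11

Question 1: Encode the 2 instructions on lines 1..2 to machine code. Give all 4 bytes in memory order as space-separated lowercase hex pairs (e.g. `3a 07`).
40 10 20 96

line 1 (shl): pack op=0x1:4|rd=0:4|rs=4:4|pad=0:4 = 0x1040; little→ 40 10
line 2 (sw): pack op=0x9:4|rd=6:4|rs=2:4|pad=0:4 = 0x9620; little→ 20 96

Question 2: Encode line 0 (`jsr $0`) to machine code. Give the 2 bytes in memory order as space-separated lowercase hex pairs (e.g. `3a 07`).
00 b0

0. jsr fields op=0xb:4|imm=0:12 → word b000h → 00 b0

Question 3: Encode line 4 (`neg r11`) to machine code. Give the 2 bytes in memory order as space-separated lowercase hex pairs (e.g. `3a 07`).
L4: neg op=0xf:4|rd=11:4|pad=0:8 ⇒ 0xfb00 ⇒ little 00 fb

00 fb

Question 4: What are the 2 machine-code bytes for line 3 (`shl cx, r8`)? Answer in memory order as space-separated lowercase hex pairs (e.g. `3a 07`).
L3: shl op=0x1:4|rd=8:4|rs=2:4|pad=0:4 ⇒ 0x1820 ⇒ little 20 18

20 18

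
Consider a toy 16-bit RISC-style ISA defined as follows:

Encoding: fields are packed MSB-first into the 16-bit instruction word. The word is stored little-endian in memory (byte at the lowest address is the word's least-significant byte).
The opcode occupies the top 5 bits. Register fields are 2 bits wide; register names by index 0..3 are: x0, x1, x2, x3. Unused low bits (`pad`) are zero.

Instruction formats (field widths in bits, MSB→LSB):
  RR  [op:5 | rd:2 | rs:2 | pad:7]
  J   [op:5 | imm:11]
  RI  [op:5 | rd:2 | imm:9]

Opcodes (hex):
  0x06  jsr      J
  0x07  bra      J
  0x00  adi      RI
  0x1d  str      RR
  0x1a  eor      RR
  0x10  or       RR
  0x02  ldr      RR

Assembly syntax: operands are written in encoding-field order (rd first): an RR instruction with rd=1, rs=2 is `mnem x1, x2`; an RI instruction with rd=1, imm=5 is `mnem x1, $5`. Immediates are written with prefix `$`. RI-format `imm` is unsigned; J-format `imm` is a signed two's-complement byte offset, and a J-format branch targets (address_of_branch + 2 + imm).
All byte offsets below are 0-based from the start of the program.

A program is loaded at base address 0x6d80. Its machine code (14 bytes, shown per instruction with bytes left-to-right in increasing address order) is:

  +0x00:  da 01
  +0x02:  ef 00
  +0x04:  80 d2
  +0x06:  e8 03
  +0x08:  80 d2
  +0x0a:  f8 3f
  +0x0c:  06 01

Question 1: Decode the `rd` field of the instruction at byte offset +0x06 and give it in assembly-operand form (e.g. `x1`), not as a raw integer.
off 0x06: read e8 03 as little → 0x03e8
  op=0x03e8>>11=0x0 ⇒ adi (RI)
  [10:9] rd=1 = x1
  [8:0] imm=488 = $488

x1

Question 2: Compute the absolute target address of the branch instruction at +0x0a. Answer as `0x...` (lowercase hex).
0x6d84

[0a] f8 3f → 0x3ff8
  op=0x3ff8>>11=0x7 ⇒ bra (J)
  imm: (w>>0)&0x7ff=0x7f8 (s11→-8) → $-8
  target = base 0x6d80 + off 0x0a + 2 + imm -8 = 0x6d84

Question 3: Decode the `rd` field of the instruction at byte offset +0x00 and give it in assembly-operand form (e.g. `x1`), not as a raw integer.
x0

@+00  little-endian(da 01) = 0x01da
  top 5b → 0x0 → adi [RI]
  rd: (w>>9)&0x3=0x0 → x0
  imm: (w>>0)&0x1ff=0x1da → $474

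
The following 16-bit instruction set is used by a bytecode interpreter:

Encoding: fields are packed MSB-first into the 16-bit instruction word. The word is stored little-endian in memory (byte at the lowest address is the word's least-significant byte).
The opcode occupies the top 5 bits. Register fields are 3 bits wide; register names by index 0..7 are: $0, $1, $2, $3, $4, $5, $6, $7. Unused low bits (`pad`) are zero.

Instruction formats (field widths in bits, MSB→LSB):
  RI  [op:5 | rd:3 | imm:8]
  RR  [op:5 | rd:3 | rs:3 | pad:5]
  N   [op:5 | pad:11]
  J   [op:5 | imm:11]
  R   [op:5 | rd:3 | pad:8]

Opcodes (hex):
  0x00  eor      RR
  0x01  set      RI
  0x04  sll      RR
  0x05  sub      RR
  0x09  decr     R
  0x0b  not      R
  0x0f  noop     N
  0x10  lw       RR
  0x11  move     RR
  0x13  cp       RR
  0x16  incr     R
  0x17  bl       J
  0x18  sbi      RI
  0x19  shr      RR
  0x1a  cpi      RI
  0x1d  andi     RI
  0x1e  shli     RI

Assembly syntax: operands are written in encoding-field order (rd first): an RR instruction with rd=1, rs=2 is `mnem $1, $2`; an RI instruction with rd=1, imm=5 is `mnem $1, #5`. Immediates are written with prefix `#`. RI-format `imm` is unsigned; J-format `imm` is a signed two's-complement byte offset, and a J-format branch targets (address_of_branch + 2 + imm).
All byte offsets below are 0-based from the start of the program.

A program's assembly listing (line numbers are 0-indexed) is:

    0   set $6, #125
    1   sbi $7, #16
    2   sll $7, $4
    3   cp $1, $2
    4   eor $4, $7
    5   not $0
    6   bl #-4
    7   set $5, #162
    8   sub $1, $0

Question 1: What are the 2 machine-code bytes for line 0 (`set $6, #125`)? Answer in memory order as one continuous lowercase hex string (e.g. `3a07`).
L0: set op=0x1:5|rd=6:3|imm=125:8 ⇒ 0x0e7d ⇒ little 7d 0e

7d0e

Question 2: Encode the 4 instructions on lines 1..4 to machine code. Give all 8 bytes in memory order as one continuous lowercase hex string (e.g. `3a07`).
line 1 (sbi): pack op=0x18:5|rd=7:3|imm=16:8 = 0xc710; little→ 10 c7
line 2 (sll): pack op=0x4:5|rd=7:3|rs=4:3|pad=0:5 = 0x2780; little→ 80 27
line 3 (cp): pack op=0x13:5|rd=1:3|rs=2:3|pad=0:5 = 0x9940; little→ 40 99
line 4 (eor): pack op=0x0:5|rd=4:3|rs=7:3|pad=0:5 = 0x04e0; little→ e0 04

10c780274099e004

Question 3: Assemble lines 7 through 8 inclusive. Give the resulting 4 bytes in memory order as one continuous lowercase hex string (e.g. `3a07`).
a20d0029

L7: set op=0x1:5|rd=5:3|imm=162:8 ⇒ 0x0da2 ⇒ little a2 0d
L8: sub op=0x5:5|rd=1:3|rs=0:3|pad=0:5 ⇒ 0x2900 ⇒ little 00 29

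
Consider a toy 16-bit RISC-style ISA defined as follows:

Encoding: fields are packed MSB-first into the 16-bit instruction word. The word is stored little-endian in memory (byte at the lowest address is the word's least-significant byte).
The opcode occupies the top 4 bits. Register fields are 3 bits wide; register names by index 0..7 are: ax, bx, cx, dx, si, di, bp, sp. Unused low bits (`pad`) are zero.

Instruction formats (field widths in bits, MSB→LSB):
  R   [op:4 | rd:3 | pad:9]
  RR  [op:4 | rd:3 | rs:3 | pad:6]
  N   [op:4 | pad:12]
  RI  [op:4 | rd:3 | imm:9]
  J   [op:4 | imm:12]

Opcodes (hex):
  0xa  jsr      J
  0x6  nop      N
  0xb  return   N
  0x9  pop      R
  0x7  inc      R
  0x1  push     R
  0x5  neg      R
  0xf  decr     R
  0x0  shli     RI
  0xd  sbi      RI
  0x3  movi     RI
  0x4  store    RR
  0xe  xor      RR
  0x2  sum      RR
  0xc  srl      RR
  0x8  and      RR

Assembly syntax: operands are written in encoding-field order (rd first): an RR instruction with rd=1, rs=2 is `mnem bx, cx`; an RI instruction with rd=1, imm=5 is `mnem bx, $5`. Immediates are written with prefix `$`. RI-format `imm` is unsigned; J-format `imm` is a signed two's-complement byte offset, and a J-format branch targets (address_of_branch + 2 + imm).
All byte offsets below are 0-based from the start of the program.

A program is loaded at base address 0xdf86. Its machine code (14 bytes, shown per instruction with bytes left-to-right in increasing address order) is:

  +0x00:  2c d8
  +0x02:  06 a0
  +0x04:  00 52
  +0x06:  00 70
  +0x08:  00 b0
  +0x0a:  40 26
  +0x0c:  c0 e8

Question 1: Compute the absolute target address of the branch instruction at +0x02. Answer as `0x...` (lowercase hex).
@+02  little-endian(06 a0) = 0xa006
  opcode bits[15:12]=0xa: jsr/J
  imm@[11:0]=0x6 ⇒ $6
  target = base 0xdf86 + off 0x02 + 2 + imm 6 = 0xdf90

0xdf90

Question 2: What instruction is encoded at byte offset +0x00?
off 0x00: read 2c d8 as little → 0xd82c
  op=0xd82c>>12=0xd ⇒ sbi (RI)
  rd: (w>>9)&0x7=0x4 → si
  imm: (w>>0)&0x1ff=0x2c → $44

sbi si, $44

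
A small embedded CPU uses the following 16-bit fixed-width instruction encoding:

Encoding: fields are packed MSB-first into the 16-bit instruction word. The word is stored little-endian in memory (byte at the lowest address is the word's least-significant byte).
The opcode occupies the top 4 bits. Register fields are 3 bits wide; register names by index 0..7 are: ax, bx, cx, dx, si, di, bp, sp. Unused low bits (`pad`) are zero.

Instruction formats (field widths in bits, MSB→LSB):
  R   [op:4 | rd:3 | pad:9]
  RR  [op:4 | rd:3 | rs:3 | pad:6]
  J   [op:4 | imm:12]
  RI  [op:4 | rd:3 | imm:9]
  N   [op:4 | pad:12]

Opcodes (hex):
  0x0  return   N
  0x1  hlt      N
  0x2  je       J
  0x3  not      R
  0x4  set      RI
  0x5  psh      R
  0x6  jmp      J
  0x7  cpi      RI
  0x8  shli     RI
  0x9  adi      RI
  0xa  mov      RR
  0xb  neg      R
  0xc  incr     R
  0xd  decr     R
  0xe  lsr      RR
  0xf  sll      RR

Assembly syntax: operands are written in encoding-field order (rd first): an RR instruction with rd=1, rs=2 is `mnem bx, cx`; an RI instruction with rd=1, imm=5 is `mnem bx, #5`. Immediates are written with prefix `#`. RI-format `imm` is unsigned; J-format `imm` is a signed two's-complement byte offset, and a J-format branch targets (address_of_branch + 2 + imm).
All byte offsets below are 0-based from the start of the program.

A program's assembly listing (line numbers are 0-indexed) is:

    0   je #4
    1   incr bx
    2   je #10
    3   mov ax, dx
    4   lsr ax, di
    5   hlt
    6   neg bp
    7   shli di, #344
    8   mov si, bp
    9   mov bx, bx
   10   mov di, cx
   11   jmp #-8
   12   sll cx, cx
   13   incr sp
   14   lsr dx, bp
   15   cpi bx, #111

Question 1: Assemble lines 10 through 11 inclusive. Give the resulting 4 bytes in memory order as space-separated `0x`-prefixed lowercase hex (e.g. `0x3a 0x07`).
line 10 (mov): pack op=0xa:4|rd=5:3|rs=2:3|pad=0:6 = 0xaa80; little→ 80 aa
line 11 (jmp): pack op=0x6:4|imm=-8:12 = 0x6ff8; little→ f8 6f

0x80 0xaa 0xf8 0x6f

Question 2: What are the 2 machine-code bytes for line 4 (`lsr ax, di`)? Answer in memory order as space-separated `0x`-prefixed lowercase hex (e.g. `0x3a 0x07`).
L4: lsr op=0xe:4|rd=0:3|rs=5:3|pad=0:6 ⇒ 0xe140 ⇒ little 40 e1

0x40 0xe1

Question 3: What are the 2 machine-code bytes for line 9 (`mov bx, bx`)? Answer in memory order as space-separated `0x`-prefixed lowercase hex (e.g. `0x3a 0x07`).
0x40 0xa2

line 9 (mov): pack op=0xa:4|rd=1:3|rs=1:3|pad=0:6 = 0xa240; little→ 40 a2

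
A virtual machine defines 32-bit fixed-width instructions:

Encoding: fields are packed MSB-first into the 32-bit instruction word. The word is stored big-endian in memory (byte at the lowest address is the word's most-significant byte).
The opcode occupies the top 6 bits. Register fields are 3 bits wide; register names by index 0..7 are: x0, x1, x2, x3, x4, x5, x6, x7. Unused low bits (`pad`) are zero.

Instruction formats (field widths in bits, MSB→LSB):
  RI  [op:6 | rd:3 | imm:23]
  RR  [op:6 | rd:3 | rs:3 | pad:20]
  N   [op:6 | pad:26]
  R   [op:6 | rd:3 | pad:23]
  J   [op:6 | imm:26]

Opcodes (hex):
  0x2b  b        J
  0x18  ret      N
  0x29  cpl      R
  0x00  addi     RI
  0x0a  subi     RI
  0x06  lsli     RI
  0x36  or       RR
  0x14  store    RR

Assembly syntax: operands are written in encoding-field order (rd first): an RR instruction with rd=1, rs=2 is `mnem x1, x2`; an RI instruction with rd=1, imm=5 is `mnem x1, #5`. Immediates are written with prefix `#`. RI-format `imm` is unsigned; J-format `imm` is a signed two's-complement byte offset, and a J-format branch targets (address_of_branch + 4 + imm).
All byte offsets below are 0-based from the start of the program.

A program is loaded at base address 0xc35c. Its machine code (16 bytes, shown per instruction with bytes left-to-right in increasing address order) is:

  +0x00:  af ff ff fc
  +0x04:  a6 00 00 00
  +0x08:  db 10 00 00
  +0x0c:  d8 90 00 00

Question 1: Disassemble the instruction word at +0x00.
b #-4

off 0x00: read af ff ff fc as big → 0xaffffffc
  top 6b → 0x2b → b [J]
  imm@[25:0]=0x3fffffc (s26→-4) ⇒ #-4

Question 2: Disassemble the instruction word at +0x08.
or x6, x1

off 0x08: read db 10 00 00 as big → 0xdb100000
  top 6b → 0x36 → or [RR]
  [25:23] rd=6 = x6
  [22:20] rs=1 = x1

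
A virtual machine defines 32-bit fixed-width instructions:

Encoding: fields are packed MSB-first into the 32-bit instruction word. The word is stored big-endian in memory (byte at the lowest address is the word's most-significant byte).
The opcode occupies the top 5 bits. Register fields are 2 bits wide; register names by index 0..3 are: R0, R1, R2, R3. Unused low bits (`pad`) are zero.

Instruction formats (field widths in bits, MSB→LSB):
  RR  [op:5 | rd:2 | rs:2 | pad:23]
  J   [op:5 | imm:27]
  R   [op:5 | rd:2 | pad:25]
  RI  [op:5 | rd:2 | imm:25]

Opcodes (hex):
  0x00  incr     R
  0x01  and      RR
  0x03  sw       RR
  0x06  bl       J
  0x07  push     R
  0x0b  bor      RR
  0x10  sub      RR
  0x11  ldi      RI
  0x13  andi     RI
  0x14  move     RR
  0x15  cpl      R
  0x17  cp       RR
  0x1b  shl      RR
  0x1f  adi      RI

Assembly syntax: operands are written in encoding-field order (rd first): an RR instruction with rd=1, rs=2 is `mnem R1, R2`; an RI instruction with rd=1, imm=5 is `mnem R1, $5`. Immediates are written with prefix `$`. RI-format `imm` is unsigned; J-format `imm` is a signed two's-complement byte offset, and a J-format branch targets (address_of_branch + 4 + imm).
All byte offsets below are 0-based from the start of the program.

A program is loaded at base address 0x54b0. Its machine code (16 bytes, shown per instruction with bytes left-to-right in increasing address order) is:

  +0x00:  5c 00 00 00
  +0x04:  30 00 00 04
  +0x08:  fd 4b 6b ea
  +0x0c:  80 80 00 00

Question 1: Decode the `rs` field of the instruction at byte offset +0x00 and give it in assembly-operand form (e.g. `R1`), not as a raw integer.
R0

@+00  big-endian(5c 00 00 00) = 0x5c000000
  top 5b → 0xb → bor [RR]
  [26:25] rd=2 = R2
  [24:23] rs=0 = R0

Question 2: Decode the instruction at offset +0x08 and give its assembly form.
adi R2, $21720042

off 0x08: read fd 4b 6b ea as big → 0xfd4b6bea
  opcode bits[31:27]=0x1f: adi/RI
  rd: (w>>25)&0x3=0x2 → R2
  imm: (w>>0)&0x1ffffff=0x14b6bea → $21720042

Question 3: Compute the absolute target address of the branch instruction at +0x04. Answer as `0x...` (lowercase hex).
0x54bc

off 0x04: read 30 00 00 04 as big → 0x30000004
  op=0x30000004>>27=0x6 ⇒ bl (J)
  imm: (w>>0)&0x7ffffff=0x4 → $4
  target = base 0x54b0 + off 0x04 + 4 + imm 4 = 0x54bc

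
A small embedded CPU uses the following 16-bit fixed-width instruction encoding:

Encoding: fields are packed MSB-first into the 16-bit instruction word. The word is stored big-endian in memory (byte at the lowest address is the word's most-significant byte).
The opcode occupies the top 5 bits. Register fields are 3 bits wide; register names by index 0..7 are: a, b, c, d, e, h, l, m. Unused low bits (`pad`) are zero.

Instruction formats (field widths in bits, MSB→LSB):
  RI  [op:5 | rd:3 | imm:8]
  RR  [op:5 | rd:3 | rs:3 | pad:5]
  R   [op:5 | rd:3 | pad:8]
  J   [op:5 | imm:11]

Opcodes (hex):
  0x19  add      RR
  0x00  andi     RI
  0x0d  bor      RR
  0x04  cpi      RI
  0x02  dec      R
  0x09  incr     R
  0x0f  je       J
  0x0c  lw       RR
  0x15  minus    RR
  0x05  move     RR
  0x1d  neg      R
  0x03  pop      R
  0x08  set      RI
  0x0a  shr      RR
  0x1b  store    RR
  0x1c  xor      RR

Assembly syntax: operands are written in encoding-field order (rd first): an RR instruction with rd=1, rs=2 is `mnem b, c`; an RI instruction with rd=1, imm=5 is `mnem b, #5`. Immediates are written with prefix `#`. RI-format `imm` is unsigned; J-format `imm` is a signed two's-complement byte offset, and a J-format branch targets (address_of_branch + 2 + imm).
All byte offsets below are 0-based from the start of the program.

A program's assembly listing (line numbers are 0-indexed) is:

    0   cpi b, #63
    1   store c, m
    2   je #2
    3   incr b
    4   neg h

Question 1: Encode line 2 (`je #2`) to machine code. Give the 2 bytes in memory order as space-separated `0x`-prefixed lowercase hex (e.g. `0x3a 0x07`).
0x78 0x02

line 2 (je): pack op=0xf:5|imm=2:11 = 0x7802; big→ 78 02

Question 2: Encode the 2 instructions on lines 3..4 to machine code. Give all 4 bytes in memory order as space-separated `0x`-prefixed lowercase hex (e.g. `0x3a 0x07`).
3. incr fields op=0x9:5|rd=1:3|pad=0:8 → word 4900h → 49 00
4. neg fields op=0x1d:5|rd=5:3|pad=0:8 → word ed00h → ed 00

0x49 0x00 0xed 0x00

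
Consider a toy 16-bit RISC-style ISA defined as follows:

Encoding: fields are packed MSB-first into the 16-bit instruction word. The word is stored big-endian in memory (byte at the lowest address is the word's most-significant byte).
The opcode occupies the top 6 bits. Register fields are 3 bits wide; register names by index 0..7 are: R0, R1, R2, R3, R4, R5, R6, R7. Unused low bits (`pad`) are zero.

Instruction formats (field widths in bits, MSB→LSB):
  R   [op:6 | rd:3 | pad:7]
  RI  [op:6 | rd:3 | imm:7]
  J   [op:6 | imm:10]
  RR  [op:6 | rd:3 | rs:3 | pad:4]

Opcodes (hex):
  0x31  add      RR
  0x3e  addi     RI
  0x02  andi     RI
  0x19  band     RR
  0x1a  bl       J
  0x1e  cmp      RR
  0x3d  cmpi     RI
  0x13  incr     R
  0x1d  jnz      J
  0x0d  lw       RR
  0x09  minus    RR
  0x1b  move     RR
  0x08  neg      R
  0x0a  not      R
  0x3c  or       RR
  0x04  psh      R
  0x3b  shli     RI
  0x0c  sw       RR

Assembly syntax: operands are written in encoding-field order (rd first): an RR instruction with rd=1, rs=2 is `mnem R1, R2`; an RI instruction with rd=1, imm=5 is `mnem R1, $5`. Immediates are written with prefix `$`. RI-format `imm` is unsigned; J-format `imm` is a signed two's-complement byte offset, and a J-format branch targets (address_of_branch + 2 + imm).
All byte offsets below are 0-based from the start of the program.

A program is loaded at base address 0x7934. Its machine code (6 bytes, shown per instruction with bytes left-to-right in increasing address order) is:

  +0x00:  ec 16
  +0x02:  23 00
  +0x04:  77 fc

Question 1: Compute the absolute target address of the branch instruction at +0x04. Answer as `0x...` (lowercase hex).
0x7936

@+04  big-endian(77 fc) = 0x77fc
  opcode bits[15:10]=0x1d: jnz/J
  [9:0] imm=1020 (s10→-4) = $-4
  target = base 0x7934 + off 0x04 + 2 + imm -4 = 0x7936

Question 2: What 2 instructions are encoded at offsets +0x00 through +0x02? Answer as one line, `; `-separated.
shli R0, $22; neg R6

off 0x00: read ec 16 as big → 0xec16
  op=0xec16>>10=0x3b ⇒ shli (RI)
  rd: (w>>7)&0x7=0x0 → R0
  imm: (w>>0)&0x7f=0x16 → $22
off 0x02: read 23 00 as big → 0x2300
  op=0x2300>>10=0x8 ⇒ neg (R)
  rd: (w>>7)&0x7=0x6 → R6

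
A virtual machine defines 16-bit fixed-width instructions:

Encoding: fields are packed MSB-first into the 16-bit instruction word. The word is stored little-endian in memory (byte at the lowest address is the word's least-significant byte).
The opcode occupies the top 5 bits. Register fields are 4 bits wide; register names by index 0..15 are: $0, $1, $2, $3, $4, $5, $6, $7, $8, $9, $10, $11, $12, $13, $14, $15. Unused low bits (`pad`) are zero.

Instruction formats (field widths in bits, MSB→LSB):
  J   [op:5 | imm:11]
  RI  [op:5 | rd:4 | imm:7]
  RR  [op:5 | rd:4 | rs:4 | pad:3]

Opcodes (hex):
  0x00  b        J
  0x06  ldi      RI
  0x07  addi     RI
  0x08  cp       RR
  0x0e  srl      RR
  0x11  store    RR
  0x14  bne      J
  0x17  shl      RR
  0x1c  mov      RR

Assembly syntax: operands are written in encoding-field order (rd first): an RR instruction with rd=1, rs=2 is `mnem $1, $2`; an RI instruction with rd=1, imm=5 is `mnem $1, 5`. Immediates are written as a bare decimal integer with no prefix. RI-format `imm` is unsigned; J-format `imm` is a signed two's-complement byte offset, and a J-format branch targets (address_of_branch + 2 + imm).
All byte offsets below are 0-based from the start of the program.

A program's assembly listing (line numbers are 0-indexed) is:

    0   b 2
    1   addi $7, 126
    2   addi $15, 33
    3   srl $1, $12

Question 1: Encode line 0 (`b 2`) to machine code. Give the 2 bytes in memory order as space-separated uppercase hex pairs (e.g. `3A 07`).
line 0 (b): pack op=0x0:5|imm=2:11 = 0x0002; little→ 02 00

02 00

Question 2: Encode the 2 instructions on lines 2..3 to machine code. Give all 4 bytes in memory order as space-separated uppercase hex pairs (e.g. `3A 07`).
A1 3F E0 70

line 2 (addi): pack op=0x7:5|rd=15:4|imm=33:7 = 0x3fa1; little→ a1 3f
line 3 (srl): pack op=0xe:5|rd=1:4|rs=12:4|pad=0:3 = 0x70e0; little→ e0 70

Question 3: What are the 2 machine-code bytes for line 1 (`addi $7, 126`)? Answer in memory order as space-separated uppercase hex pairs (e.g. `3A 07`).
line 1 (addi): pack op=0x7:5|rd=7:4|imm=126:7 = 0x3bfe; little→ fe 3b

FE 3B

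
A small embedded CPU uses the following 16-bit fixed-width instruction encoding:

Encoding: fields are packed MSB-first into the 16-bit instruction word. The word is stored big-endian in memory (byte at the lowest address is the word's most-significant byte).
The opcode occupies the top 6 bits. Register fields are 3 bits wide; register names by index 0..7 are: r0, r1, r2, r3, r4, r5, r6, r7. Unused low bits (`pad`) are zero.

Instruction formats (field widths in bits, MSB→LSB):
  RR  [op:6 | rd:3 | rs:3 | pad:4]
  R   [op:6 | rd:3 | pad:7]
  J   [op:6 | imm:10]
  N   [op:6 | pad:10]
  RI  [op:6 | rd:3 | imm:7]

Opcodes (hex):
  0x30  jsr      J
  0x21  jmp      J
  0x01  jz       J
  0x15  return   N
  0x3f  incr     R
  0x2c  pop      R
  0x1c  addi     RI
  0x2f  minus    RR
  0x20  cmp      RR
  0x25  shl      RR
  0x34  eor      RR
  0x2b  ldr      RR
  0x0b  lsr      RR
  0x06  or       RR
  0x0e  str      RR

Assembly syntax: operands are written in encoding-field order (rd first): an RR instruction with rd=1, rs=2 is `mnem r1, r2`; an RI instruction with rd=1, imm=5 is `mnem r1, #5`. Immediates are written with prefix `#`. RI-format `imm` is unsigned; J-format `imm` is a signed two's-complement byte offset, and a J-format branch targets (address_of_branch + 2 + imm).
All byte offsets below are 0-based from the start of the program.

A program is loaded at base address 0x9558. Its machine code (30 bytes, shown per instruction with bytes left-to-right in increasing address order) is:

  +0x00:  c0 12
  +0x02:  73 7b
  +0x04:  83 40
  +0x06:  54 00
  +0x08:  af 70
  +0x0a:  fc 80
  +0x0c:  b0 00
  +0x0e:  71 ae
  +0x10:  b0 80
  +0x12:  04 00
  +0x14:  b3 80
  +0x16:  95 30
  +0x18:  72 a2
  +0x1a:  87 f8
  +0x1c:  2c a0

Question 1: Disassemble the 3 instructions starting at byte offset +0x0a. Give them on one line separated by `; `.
incr r1; pop r0; addi r3, #46

@+0a  big-endian(fc 80) = 0xfc80
  op=0xfc80>>10=0x3f ⇒ incr (R)
  rd: (w>>7)&0x7=0x1 → r1
@+0c  big-endian(b0 00) = 0xb000
  op=0xb000>>10=0x2c ⇒ pop (R)
  rd: (w>>7)&0x7=0x0 → r0
@+0e  big-endian(71 ae) = 0x71ae
  op=0x71ae>>10=0x1c ⇒ addi (RI)
  rd: (w>>7)&0x7=0x3 → r3
  imm: (w>>0)&0x7f=0x2e → #46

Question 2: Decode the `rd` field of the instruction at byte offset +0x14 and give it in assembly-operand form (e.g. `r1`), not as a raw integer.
r7

@+14  big-endian(b3 80) = 0xb380
  opcode bits[15:10]=0x2c: pop/R
  [9:7] rd=7 = r7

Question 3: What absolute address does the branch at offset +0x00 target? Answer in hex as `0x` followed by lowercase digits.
0x956c

@+00  big-endian(c0 12) = 0xc012
  top 6b → 0x30 → jsr [J]
  [9:0] imm=18 = #18
  target = base 0x9558 + off 0x00 + 2 + imm 18 = 0x956c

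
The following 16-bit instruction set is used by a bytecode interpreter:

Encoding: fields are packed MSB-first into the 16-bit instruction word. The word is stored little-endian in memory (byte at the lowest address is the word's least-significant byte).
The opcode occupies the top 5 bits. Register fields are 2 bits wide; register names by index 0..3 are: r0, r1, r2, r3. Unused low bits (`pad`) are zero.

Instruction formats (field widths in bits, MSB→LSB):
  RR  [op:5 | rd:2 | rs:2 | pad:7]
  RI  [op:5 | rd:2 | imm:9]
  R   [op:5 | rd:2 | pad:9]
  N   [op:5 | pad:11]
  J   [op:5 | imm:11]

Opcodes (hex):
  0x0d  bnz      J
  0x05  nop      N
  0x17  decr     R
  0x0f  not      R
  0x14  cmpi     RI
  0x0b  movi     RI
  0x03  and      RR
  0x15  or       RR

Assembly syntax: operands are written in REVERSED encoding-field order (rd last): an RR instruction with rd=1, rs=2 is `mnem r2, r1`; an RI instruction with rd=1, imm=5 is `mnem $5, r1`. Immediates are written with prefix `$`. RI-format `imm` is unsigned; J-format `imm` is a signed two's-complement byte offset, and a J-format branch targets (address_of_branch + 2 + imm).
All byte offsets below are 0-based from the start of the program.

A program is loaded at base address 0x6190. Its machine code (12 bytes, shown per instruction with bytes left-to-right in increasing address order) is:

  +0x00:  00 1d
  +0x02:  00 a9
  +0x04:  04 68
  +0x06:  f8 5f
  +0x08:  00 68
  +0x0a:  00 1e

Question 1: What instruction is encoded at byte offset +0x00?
and r2, r2

[00] 00 1d → 0x1d00
  op=0x1d00>>11=0x3 ⇒ and (RR)
  [10:9] rd=2 = r2
  [8:7] rs=2 = r2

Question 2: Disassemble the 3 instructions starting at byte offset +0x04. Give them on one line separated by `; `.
@+04  little-endian(04 68) = 0x6804
  top 5b → 0xd → bnz [J]
  imm: (w>>0)&0x7ff=0x4 → $4
@+06  little-endian(f8 5f) = 0x5ff8
  top 5b → 0xb → movi [RI]
  rd: (w>>9)&0x3=0x3 → r3
  imm: (w>>0)&0x1ff=0x1f8 → $504
@+08  little-endian(00 68) = 0x6800
  top 5b → 0xd → bnz [J]
  imm: (w>>0)&0x7ff=0x0 → $0

bnz $4; movi $504, r3; bnz $0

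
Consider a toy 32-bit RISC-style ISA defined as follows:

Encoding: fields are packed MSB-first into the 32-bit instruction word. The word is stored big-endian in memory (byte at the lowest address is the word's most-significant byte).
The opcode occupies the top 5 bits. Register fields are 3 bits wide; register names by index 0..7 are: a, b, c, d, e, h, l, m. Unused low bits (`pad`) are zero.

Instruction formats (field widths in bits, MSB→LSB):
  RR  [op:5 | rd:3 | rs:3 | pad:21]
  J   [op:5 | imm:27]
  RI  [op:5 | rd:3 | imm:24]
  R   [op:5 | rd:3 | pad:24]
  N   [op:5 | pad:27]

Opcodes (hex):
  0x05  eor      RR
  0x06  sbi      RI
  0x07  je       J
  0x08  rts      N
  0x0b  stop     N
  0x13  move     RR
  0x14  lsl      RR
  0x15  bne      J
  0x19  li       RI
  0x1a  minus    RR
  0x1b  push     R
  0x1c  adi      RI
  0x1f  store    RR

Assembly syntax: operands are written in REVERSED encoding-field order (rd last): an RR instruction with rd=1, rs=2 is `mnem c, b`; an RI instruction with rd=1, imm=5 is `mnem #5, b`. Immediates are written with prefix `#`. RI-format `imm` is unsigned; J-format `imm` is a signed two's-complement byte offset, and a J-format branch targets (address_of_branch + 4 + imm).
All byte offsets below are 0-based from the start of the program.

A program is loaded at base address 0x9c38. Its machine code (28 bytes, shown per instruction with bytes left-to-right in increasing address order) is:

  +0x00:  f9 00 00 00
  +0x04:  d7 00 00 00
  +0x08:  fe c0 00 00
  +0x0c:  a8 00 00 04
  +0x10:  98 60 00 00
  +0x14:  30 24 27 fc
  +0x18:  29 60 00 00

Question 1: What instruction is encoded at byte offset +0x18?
off 0x18: read 29 60 00 00 as big → 0x29600000
  op=0x29600000>>27=0x5 ⇒ eor (RR)
  rd: (w>>24)&0x7=0x1 → b
  rs: (w>>21)&0x7=0x3 → d

eor d, b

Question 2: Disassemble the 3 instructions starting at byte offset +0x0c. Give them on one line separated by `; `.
bne #4; move d, a; sbi #2369532, a

[0c] a8 00 00 04 → 0xa8000004
  top 5b → 0x15 → bne [J]
  imm: (w>>0)&0x7ffffff=0x4 → #4
[10] 98 60 00 00 → 0x98600000
  top 5b → 0x13 → move [RR]
  rd: (w>>24)&0x7=0x0 → a
  rs: (w>>21)&0x7=0x3 → d
[14] 30 24 27 fc → 0x302427fc
  top 5b → 0x6 → sbi [RI]
  rd: (w>>24)&0x7=0x0 → a
  imm: (w>>0)&0xffffff=0x2427fc → #2369532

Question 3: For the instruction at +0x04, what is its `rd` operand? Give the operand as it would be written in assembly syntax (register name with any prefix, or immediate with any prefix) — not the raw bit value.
+0x04: d7 00 00 00 ⇒ word 0xd7000000 (big)
  op=0xd7000000>>27=0x1a ⇒ minus (RR)
  rd: (w>>24)&0x7=0x7 → m
  rs: (w>>21)&0x7=0x0 → a

m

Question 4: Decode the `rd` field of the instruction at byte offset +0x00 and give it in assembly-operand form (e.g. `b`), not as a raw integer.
b

@+00  big-endian(f9 00 00 00) = 0xf9000000
  opcode bits[31:27]=0x1f: store/RR
  rd@[26:24]=0x1 ⇒ b
  rs@[23:21]=0x0 ⇒ a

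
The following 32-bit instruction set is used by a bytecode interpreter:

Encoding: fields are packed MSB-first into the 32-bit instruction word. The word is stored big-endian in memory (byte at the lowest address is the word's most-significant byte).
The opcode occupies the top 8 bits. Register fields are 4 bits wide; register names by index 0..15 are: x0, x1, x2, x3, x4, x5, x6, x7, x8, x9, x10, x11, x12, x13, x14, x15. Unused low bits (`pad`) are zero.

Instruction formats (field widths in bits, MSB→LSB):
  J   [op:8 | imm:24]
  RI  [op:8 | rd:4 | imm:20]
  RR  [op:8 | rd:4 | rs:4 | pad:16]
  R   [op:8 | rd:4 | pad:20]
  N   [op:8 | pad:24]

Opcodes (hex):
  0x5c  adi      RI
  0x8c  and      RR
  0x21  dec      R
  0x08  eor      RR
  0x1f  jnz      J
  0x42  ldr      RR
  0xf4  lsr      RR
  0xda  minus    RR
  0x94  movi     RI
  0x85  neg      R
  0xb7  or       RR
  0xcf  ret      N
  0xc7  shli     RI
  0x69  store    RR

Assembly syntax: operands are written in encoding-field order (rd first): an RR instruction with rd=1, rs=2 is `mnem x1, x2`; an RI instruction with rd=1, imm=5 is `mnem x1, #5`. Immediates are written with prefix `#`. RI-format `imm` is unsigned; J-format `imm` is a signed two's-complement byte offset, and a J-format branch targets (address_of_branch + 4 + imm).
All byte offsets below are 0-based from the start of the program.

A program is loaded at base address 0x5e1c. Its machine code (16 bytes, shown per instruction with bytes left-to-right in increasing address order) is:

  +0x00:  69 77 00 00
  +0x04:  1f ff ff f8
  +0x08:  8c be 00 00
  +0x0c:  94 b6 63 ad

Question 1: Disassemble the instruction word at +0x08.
and x11, x14

off 0x08: read 8c be 00 00 as big → 0x8cbe0000
  opcode bits[31:24]=0x8c: and/RR
  rd: (w>>20)&0xf=0xb → x11
  rs: (w>>16)&0xf=0xe → x14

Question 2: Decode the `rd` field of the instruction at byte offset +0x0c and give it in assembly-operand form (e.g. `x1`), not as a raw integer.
@+0c  big-endian(94 b6 63 ad) = 0x94b663ad
  opcode bits[31:24]=0x94: movi/RI
  rd@[23:20]=0xb ⇒ x11
  imm@[19:0]=0x663ad ⇒ #418733

x11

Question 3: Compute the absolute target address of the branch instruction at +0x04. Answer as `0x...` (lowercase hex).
0x5e1c

+0x04: 1f ff ff f8 ⇒ word 0x1ffffff8 (big)
  opcode bits[31:24]=0x1f: jnz/J
  imm@[23:0]=0xfffff8 (s24→-8) ⇒ #-8
  target = base 0x5e1c + off 0x04 + 4 + imm -8 = 0x5e1c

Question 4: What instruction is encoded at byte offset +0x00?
store x7, x7

off 0x00: read 69 77 00 00 as big → 0x69770000
  opcode bits[31:24]=0x69: store/RR
  rd@[23:20]=0x7 ⇒ x7
  rs@[19:16]=0x7 ⇒ x7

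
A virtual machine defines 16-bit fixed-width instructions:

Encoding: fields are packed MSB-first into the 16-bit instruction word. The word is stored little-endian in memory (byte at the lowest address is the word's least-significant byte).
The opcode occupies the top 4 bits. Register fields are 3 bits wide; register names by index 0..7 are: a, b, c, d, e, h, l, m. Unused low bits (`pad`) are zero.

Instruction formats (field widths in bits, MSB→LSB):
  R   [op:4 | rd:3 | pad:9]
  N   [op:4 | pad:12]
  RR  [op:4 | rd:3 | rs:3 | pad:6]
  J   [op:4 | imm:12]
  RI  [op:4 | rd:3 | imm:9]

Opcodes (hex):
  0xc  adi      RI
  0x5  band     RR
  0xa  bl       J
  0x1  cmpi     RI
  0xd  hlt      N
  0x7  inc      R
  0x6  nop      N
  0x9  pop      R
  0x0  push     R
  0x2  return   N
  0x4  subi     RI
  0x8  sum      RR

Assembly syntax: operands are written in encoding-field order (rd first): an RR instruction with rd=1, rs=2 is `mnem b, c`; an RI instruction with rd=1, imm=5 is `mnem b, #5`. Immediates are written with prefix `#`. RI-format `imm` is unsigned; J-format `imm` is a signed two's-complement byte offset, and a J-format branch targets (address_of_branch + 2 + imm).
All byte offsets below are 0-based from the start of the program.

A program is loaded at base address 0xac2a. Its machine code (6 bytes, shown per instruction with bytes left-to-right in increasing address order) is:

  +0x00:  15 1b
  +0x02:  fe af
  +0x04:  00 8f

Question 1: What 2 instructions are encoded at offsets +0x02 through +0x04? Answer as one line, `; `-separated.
@+02  little-endian(fe af) = 0xaffe
  opcode bits[15:12]=0xa: bl/J
  imm@[11:0]=0xffe (s12→-2) ⇒ #-2
@+04  little-endian(00 8f) = 0x8f00
  opcode bits[15:12]=0x8: sum/RR
  rd@[11:9]=0x7 ⇒ m
  rs@[8:6]=0x4 ⇒ e

bl #-2; sum m, e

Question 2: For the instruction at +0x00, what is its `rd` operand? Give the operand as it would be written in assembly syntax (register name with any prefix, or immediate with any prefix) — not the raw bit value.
@+00  little-endian(15 1b) = 0x1b15
  op=0x1b15>>12=0x1 ⇒ cmpi (RI)
  rd@[11:9]=0x5 ⇒ h
  imm@[8:0]=0x115 ⇒ #277

h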